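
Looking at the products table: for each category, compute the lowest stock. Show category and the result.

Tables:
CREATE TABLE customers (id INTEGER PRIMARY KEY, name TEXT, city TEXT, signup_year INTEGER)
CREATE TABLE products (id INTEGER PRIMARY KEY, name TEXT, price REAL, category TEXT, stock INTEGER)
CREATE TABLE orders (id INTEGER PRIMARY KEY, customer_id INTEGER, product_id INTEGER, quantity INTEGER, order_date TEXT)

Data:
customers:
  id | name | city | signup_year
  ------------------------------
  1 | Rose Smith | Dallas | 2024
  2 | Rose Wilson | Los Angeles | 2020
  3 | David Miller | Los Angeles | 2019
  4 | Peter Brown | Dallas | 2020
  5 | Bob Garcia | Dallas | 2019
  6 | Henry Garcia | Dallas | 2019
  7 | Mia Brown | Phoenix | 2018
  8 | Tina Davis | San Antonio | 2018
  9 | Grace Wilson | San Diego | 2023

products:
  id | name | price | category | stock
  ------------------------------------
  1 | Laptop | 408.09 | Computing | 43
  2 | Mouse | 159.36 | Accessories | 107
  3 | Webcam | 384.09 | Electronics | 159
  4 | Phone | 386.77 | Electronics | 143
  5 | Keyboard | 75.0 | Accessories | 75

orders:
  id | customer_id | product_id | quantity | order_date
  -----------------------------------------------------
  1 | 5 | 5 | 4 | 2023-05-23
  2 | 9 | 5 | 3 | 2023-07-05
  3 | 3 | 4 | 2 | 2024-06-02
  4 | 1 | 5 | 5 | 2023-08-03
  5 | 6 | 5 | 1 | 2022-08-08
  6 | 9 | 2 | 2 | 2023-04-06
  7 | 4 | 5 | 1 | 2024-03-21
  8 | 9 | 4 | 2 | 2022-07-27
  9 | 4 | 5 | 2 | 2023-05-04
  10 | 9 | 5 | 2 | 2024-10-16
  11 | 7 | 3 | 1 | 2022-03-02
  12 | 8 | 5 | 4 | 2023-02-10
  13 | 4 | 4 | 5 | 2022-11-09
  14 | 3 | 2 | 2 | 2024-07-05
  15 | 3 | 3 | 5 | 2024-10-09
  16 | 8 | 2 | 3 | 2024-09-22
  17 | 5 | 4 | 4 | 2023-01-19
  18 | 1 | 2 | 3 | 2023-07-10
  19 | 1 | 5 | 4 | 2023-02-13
SELECT category, MIN(stock) AS min_stock FROM products GROUP BY category

Execution result:
category | min_stock
Accessories | 75
Computing | 43
Electronics | 143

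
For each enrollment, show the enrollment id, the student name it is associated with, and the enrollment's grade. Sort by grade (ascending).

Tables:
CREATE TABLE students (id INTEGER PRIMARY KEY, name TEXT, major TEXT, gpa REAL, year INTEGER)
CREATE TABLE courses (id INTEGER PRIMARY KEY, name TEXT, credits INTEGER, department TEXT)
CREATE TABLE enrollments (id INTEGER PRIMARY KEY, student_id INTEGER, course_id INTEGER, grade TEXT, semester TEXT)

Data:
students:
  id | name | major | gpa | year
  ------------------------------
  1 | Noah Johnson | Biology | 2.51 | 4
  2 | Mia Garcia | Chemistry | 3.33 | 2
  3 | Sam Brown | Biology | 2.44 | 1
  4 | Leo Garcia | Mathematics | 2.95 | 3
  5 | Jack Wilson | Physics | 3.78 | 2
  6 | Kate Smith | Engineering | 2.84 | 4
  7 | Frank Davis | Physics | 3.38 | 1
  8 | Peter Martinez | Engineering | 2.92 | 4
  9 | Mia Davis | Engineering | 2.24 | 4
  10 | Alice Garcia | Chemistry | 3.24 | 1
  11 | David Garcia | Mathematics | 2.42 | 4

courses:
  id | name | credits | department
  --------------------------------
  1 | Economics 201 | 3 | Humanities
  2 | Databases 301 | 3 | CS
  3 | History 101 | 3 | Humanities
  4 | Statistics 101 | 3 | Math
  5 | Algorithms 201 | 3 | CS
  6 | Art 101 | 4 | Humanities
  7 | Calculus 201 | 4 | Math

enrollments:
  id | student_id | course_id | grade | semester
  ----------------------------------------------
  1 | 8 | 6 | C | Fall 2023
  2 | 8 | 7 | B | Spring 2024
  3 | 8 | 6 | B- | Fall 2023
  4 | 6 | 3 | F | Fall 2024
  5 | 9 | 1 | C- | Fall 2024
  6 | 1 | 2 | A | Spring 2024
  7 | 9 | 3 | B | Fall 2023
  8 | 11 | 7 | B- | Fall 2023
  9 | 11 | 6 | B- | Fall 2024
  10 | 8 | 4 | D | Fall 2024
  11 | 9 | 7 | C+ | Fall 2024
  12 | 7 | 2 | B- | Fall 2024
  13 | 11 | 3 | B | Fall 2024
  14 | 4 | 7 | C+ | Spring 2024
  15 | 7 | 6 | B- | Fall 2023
SELECT c.id, p.name AS student, c.grade FROM enrollments c JOIN students p ON c.student_id = p.id ORDER BY c.grade ASC

Execution result:
id | student | grade
6 | Noah Johnson | A
2 | Peter Martinez | B
7 | Mia Davis | B
13 | David Garcia | B
3 | Peter Martinez | B-
8 | David Garcia | B-
9 | David Garcia | B-
12 | Frank Davis | B-
15 | Frank Davis | B-
1 | Peter Martinez | C
11 | Mia Davis | C+
14 | Leo Garcia | C+
5 | Mia Davis | C-
10 | Peter Martinez | D
4 | Kate Smith | F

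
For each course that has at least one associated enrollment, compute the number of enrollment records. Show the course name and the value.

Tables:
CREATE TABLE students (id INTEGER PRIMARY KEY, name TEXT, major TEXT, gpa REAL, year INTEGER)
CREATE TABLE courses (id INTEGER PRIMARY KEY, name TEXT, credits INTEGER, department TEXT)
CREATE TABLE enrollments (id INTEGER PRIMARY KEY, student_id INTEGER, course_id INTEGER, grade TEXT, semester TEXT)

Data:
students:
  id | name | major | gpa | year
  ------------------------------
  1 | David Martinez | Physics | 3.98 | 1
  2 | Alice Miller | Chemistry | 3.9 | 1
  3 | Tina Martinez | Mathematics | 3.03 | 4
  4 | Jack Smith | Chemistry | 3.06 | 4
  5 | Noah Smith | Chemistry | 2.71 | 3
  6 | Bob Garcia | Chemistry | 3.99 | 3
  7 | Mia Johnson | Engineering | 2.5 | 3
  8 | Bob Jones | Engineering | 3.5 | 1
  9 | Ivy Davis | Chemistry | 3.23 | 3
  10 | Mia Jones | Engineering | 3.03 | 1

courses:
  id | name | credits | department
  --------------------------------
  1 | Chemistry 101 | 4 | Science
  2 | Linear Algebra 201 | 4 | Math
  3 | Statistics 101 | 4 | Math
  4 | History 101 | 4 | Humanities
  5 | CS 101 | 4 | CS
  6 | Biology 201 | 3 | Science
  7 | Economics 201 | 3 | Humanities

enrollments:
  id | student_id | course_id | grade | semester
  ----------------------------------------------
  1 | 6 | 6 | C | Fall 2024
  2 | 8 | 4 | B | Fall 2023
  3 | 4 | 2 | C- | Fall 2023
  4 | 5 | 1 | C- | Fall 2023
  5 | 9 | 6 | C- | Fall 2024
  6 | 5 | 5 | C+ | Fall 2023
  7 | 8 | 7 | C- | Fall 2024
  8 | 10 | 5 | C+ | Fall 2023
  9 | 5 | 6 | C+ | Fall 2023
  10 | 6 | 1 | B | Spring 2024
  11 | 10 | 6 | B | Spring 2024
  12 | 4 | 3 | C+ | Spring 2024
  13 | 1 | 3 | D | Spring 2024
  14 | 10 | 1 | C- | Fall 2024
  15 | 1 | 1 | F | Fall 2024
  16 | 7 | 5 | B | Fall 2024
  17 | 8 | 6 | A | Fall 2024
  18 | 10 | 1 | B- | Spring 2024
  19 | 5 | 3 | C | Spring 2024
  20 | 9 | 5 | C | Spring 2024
SELECT p.name, COUNT(*) AS n FROM enrollments c JOIN courses p ON c.course_id = p.id GROUP BY p.id, p.name

Execution result:
name | n
Chemistry 101 | 5
Linear Algebra 201 | 1
Statistics 101 | 3
History 101 | 1
CS 101 | 4
Biology 201 | 5
Economics 201 | 1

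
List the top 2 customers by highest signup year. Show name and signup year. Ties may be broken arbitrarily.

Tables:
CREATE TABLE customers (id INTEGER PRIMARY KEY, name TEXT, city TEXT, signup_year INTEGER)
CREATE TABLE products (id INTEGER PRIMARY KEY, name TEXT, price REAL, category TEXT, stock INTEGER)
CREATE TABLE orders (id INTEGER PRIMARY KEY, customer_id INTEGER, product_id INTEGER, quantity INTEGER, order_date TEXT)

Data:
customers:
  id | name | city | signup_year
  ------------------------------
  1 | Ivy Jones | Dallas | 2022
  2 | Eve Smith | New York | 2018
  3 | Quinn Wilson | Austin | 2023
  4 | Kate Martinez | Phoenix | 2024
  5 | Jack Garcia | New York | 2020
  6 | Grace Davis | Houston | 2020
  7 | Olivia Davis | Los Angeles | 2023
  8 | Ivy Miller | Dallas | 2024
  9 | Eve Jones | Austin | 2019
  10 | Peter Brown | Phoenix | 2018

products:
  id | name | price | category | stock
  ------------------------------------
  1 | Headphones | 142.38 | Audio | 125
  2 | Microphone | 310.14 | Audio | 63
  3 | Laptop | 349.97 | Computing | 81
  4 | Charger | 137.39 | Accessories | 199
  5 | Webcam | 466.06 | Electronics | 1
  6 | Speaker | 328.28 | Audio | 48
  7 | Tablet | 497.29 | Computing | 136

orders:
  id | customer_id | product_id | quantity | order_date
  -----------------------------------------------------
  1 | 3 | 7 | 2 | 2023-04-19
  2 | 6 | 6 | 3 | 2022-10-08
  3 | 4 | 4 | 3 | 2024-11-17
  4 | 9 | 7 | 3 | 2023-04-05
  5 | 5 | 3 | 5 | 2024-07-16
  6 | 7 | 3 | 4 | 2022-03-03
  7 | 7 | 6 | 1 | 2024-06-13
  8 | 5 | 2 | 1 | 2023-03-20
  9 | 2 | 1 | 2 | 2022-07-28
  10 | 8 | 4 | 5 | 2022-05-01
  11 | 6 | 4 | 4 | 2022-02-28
SELECT name, signup_year FROM customers ORDER BY signup_year DESC LIMIT 2

Execution result:
name | signup_year
Kate Martinez | 2024
Ivy Miller | 2024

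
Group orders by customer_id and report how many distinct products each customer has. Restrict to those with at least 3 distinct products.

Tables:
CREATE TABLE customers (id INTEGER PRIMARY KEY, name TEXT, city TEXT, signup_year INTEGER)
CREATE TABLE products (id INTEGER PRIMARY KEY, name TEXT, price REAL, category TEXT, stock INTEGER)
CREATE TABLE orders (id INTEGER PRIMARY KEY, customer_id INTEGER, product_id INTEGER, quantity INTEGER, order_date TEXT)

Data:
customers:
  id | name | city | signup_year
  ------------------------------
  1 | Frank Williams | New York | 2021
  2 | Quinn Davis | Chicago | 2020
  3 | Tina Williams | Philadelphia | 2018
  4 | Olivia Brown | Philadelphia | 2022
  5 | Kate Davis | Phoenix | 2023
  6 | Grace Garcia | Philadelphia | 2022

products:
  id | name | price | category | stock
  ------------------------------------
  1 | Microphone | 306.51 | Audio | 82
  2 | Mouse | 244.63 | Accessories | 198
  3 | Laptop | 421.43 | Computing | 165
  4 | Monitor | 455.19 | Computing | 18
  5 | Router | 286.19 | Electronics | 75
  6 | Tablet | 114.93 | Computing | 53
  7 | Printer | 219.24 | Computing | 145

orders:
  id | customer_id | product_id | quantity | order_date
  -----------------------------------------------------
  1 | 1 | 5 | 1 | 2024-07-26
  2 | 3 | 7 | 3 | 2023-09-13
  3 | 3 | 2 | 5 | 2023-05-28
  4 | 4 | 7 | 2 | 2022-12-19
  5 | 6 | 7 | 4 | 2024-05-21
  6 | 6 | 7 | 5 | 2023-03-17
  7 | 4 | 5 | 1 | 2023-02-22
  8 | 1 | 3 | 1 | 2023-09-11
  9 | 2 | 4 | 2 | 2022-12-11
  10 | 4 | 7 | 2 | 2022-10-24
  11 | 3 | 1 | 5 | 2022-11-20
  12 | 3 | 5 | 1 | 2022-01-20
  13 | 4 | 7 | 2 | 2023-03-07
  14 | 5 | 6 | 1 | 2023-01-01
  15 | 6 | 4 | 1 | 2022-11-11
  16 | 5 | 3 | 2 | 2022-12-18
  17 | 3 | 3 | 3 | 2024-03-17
SELECT customer_id, COUNT(DISTINCT product_id) AS distinct_product_count FROM orders GROUP BY customer_id HAVING COUNT(DISTINCT product_id) >= 3

Execution result:
customer_id | distinct_product_count
3 | 5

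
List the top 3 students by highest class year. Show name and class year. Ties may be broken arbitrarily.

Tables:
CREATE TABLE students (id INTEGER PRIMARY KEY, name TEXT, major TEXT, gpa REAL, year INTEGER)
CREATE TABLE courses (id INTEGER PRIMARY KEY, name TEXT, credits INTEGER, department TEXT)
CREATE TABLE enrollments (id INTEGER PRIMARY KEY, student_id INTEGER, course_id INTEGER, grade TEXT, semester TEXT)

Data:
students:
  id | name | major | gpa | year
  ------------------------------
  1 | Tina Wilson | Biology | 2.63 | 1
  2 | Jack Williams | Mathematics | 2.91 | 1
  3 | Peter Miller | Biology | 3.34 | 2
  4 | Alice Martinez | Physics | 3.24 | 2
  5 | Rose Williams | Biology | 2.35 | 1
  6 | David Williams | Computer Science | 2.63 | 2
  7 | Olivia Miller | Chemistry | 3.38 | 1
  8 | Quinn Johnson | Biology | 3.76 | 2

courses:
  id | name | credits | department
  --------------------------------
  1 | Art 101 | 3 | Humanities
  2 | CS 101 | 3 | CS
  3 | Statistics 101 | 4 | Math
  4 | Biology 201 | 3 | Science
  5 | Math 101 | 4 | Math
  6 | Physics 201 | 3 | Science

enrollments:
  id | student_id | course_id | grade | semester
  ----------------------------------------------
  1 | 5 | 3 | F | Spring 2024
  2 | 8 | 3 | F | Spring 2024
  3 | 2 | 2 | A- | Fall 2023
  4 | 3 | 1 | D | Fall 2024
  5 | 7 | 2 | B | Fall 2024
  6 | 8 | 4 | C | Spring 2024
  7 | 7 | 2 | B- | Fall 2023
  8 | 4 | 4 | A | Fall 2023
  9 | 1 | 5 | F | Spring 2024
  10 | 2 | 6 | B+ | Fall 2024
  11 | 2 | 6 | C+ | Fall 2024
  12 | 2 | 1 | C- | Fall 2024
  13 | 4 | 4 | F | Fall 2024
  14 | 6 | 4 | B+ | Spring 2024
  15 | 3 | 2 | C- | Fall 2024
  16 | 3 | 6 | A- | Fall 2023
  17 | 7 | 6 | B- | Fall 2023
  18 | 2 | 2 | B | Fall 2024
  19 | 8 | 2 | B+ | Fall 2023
SELECT name, year FROM students ORDER BY year DESC LIMIT 3

Execution result:
name | year
Peter Miller | 2
Alice Martinez | 2
David Williams | 2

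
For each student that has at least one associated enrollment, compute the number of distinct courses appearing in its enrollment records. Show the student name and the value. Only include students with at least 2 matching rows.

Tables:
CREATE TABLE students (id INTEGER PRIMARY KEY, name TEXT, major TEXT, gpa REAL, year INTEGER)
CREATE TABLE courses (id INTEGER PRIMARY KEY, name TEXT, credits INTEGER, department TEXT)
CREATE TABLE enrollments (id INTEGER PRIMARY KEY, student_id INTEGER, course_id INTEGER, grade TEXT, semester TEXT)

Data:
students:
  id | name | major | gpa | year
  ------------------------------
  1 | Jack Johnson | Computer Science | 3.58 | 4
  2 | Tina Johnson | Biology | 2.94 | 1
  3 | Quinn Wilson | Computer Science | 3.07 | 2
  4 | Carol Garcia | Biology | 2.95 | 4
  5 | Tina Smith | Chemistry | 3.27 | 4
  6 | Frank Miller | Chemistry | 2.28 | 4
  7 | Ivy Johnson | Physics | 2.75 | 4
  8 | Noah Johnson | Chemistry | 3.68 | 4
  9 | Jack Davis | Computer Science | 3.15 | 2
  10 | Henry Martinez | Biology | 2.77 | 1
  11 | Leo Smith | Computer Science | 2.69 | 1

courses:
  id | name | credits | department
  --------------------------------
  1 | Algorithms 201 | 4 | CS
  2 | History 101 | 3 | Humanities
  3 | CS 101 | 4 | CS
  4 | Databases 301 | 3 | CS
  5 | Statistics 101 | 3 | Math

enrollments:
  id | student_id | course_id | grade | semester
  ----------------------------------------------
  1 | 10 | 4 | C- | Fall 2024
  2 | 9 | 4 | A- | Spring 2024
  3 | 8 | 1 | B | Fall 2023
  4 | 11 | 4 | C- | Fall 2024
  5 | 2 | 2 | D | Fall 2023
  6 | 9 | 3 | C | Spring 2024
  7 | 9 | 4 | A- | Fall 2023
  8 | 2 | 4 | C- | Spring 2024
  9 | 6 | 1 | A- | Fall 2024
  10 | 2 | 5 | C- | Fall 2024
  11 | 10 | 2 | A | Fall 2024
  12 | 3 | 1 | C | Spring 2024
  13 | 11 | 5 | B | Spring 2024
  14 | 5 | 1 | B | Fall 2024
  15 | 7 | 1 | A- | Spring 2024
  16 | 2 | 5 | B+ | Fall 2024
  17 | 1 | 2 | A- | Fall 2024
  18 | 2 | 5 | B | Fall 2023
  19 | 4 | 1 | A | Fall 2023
SELECT p.name, COUNT(DISTINCT c.course_id) AS distinct_course_count FROM enrollments c JOIN students p ON c.student_id = p.id GROUP BY p.id, p.name HAVING COUNT(*) >= 2

Execution result:
name | distinct_course_count
Tina Johnson | 3
Jack Davis | 2
Henry Martinez | 2
Leo Smith | 2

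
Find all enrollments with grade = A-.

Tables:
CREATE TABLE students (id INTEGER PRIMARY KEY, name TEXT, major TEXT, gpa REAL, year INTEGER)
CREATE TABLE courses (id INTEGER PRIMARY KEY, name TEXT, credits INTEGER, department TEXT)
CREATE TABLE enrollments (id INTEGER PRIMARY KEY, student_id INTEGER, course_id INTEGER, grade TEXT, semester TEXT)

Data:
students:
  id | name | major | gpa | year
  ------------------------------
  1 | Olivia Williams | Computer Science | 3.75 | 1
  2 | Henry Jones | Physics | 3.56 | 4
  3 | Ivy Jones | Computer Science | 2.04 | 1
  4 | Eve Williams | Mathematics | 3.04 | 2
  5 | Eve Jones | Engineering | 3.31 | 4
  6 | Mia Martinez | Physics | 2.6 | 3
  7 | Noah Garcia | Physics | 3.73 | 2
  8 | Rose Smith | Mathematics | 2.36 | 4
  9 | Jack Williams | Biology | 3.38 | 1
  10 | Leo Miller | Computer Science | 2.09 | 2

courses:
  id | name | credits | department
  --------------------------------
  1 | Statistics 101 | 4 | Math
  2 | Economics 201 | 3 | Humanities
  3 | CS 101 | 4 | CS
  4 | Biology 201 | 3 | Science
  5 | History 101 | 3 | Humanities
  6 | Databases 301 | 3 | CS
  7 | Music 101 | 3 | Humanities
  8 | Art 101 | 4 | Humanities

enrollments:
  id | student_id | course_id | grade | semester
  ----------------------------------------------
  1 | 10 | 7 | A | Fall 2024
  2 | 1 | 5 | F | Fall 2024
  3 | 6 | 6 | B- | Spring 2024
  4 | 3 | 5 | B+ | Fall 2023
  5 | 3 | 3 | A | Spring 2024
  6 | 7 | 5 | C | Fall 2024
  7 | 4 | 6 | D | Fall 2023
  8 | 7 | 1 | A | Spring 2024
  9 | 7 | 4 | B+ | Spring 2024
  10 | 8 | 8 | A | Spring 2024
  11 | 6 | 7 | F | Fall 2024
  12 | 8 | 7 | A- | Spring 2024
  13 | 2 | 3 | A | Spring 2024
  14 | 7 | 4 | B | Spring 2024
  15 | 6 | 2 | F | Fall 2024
SELECT id, grade FROM enrollments WHERE grade = 'A-'

Execution result:
id | grade
12 | A-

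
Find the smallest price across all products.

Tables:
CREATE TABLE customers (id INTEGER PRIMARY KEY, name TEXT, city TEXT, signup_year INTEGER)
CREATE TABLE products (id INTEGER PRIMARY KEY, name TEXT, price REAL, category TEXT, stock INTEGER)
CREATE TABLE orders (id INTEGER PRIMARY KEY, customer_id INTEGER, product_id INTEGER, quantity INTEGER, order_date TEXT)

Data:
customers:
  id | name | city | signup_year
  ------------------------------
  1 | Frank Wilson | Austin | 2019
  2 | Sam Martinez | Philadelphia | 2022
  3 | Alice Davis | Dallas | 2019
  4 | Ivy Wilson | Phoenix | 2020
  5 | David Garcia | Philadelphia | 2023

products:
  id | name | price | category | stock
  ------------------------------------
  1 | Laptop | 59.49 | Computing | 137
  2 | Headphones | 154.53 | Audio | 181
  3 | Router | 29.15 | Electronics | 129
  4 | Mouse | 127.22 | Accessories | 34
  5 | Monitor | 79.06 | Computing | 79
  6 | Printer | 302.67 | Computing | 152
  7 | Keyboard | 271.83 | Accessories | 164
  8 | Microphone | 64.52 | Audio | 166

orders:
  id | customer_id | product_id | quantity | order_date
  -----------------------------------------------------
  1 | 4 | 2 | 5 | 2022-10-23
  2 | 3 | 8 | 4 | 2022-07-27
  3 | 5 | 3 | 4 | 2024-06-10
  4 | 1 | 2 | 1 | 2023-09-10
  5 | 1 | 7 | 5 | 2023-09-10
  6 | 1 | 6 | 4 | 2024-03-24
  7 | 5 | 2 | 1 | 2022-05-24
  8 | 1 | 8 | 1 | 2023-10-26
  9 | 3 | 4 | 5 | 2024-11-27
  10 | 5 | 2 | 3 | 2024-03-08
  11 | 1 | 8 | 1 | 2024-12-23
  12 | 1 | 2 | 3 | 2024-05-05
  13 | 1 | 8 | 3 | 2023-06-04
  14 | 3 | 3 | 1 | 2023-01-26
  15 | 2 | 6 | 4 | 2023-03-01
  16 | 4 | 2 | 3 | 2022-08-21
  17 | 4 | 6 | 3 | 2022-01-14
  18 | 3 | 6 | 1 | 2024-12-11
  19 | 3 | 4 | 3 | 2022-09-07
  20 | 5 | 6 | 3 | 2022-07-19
SELECT MIN(price) FROM products

Execution result:
29.15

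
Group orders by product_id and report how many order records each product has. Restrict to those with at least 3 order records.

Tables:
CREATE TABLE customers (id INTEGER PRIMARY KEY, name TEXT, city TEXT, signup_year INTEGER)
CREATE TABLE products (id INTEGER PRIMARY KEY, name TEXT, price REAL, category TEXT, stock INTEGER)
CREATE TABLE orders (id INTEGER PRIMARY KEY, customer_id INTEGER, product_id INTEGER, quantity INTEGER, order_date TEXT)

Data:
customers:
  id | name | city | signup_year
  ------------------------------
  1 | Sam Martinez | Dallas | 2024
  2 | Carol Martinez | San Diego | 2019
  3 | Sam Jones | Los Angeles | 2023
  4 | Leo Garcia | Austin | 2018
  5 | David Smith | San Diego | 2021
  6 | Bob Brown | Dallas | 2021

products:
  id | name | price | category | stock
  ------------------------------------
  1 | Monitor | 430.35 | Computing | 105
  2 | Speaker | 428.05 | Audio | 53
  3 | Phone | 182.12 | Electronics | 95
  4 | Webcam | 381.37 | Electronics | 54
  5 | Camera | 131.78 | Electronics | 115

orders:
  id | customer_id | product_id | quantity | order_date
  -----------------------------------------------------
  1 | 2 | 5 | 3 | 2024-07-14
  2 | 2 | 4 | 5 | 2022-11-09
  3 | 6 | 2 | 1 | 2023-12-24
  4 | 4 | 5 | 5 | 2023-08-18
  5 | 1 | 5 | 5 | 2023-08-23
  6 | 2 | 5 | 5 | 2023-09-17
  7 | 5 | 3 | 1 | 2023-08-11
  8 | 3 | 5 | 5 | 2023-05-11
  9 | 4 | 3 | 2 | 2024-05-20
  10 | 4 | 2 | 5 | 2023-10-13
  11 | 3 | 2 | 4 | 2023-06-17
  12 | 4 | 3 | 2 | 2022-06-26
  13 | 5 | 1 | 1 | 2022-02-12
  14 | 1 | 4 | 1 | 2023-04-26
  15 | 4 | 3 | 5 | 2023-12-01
SELECT product_id, COUNT(*) AS order_count FROM orders GROUP BY product_id HAVING COUNT(*) >= 3

Execution result:
product_id | order_count
2 | 3
3 | 4
5 | 5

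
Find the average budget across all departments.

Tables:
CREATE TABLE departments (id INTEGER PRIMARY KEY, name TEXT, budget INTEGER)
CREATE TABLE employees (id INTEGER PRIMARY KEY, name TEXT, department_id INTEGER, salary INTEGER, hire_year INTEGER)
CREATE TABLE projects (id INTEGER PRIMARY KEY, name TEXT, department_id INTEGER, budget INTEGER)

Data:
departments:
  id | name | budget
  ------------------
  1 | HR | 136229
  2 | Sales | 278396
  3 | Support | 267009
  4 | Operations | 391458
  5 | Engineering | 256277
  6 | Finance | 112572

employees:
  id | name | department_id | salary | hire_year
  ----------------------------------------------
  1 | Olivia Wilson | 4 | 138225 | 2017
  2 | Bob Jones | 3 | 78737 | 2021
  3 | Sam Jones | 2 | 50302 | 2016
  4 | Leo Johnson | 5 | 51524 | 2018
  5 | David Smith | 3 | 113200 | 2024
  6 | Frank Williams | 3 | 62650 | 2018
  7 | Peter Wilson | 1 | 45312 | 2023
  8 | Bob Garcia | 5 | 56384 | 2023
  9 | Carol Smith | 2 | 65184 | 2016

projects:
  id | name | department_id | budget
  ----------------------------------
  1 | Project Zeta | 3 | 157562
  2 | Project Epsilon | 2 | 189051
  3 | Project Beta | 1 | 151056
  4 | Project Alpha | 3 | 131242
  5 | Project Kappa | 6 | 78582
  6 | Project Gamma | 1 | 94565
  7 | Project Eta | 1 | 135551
SELECT AVG(budget) FROM departments

Execution result:
240323.50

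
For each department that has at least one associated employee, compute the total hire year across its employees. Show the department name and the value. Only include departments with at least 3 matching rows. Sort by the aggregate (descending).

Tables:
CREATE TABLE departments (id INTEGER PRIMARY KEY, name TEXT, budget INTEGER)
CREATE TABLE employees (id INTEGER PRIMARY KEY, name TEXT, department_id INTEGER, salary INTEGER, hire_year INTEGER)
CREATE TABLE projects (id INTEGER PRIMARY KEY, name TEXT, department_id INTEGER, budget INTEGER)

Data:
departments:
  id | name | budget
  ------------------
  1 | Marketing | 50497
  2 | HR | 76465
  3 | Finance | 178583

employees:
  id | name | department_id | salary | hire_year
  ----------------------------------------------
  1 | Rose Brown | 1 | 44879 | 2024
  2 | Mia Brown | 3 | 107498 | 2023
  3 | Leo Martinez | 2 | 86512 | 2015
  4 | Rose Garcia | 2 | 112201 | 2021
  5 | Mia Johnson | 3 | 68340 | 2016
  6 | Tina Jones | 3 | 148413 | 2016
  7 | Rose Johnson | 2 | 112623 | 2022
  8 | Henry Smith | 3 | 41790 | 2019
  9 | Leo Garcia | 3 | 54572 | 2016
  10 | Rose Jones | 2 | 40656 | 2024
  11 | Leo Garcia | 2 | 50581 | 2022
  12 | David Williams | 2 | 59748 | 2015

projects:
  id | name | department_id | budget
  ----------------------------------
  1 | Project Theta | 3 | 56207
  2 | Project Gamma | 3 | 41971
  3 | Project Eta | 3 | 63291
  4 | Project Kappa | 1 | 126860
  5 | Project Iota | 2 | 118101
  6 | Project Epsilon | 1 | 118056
SELECT p.name, SUM(c.hire_year) AS sum_hire_year FROM employees c JOIN departments p ON c.department_id = p.id GROUP BY p.id, p.name HAVING COUNT(*) >= 3 ORDER BY sum_hire_year DESC

Execution result:
name | sum_hire_year
HR | 12119
Finance | 10090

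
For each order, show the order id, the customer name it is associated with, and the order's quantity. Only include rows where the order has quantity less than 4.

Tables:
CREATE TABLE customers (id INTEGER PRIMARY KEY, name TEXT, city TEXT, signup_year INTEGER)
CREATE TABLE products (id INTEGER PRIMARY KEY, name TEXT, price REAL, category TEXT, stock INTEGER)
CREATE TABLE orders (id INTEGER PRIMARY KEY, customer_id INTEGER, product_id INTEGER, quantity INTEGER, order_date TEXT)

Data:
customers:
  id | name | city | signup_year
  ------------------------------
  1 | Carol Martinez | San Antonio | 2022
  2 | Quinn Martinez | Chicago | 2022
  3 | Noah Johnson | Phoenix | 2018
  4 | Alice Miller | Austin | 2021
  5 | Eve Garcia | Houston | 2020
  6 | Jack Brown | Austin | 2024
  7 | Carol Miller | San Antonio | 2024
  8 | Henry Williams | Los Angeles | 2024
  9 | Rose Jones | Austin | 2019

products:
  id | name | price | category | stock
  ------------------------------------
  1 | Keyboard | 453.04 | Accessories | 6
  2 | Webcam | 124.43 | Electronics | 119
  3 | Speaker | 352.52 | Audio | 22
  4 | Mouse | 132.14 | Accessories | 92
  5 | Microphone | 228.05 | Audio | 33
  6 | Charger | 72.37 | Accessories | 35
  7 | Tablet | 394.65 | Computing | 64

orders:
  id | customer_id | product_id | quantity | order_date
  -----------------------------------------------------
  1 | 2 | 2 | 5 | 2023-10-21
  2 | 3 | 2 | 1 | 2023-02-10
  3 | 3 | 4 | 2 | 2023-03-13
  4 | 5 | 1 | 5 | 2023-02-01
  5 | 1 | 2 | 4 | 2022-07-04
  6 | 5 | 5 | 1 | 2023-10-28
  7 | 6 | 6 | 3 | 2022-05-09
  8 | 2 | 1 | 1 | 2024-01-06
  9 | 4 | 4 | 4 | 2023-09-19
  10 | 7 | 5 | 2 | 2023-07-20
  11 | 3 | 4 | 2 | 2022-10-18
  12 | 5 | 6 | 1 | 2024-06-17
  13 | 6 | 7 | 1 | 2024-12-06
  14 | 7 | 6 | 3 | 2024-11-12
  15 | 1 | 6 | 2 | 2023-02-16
SELECT c.id, p.name AS customer, c.quantity FROM orders c JOIN customers p ON c.customer_id = p.id WHERE c.quantity < 4

Execution result:
id | customer | quantity
2 | Noah Johnson | 1
3 | Noah Johnson | 2
6 | Eve Garcia | 1
7 | Jack Brown | 3
8 | Quinn Martinez | 1
10 | Carol Miller | 2
11 | Noah Johnson | 2
12 | Eve Garcia | 1
13 | Jack Brown | 1
14 | Carol Miller | 3
15 | Carol Martinez | 2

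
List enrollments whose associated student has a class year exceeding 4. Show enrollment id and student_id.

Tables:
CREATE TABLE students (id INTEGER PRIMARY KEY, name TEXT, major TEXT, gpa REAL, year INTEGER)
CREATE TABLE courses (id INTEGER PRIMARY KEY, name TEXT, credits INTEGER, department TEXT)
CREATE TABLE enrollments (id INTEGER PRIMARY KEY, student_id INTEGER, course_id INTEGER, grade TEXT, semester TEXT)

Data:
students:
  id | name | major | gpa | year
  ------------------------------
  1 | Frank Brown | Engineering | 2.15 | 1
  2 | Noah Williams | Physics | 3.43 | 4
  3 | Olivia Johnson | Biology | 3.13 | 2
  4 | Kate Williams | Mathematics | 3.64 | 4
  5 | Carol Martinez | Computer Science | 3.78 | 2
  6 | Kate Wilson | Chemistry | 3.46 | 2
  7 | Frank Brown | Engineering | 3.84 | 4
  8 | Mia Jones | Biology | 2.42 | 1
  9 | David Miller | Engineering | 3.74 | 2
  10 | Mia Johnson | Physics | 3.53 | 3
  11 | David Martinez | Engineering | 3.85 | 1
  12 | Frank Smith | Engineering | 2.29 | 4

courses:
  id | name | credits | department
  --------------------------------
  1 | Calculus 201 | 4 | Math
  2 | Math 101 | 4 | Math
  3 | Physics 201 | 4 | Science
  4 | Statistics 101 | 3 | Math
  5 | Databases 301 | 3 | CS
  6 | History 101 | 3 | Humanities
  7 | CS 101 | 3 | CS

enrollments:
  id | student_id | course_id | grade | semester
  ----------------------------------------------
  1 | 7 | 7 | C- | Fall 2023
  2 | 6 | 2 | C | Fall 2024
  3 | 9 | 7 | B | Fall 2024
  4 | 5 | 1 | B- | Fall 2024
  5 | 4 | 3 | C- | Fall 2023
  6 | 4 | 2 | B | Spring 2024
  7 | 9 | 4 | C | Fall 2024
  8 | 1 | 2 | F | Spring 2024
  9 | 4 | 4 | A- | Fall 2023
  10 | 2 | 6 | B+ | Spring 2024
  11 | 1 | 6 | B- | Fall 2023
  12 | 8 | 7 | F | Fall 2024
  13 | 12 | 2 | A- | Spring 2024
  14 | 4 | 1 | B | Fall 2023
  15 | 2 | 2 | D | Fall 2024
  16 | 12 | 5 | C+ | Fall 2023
SELECT id, student_id FROM enrollments WHERE student_id IN (SELECT id FROM students WHERE year > 4)

Execution result:
(no rows)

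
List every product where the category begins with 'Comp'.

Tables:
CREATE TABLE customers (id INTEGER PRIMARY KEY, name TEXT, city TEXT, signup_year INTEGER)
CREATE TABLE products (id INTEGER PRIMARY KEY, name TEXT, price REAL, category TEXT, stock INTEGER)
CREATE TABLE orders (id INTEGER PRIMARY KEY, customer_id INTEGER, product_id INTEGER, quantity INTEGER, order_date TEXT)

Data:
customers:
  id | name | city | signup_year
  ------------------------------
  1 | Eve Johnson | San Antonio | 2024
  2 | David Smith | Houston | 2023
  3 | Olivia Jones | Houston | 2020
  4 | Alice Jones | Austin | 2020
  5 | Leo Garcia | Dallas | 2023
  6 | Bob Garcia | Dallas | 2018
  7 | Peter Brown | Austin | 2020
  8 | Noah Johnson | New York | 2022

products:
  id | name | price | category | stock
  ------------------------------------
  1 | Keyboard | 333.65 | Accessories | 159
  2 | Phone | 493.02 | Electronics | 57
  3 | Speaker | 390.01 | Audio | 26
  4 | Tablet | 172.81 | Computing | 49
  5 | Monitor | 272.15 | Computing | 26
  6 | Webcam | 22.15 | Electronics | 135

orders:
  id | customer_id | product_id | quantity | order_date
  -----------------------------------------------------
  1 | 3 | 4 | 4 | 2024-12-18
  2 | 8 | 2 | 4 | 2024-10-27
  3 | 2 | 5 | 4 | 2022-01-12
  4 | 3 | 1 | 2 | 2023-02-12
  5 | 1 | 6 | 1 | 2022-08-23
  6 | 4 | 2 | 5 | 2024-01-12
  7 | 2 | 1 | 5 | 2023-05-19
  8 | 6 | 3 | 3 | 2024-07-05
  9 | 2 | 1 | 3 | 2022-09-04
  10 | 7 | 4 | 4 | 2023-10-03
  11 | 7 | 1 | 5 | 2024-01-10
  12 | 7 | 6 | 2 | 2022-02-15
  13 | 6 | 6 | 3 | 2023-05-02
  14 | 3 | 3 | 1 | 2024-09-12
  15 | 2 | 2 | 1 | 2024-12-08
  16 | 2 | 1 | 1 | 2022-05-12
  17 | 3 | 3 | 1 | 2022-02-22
SELECT name, category FROM products WHERE category LIKE 'Comp%'

Execution result:
name | category
Tablet | Computing
Monitor | Computing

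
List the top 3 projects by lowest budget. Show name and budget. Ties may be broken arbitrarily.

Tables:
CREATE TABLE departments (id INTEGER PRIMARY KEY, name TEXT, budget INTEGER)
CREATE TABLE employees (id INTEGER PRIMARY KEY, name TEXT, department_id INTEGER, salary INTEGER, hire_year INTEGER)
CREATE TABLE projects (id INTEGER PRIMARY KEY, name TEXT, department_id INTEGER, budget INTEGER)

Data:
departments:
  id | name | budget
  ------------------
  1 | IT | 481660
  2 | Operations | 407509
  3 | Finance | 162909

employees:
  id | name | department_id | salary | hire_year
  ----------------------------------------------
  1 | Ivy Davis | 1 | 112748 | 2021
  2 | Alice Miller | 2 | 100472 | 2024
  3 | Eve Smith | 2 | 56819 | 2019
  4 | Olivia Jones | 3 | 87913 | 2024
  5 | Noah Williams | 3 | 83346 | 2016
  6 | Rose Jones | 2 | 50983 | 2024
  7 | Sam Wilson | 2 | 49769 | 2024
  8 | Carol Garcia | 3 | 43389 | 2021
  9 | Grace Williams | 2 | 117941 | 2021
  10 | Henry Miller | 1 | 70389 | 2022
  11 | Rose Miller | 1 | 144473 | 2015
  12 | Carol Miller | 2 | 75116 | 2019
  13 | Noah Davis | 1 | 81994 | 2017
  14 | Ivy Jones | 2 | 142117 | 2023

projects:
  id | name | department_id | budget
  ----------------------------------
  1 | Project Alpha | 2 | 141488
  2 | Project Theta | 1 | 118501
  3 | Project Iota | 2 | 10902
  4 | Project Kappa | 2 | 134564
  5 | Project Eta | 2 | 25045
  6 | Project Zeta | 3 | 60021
SELECT name, budget FROM projects ORDER BY budget ASC LIMIT 3

Execution result:
name | budget
Project Iota | 10902
Project Eta | 25045
Project Zeta | 60021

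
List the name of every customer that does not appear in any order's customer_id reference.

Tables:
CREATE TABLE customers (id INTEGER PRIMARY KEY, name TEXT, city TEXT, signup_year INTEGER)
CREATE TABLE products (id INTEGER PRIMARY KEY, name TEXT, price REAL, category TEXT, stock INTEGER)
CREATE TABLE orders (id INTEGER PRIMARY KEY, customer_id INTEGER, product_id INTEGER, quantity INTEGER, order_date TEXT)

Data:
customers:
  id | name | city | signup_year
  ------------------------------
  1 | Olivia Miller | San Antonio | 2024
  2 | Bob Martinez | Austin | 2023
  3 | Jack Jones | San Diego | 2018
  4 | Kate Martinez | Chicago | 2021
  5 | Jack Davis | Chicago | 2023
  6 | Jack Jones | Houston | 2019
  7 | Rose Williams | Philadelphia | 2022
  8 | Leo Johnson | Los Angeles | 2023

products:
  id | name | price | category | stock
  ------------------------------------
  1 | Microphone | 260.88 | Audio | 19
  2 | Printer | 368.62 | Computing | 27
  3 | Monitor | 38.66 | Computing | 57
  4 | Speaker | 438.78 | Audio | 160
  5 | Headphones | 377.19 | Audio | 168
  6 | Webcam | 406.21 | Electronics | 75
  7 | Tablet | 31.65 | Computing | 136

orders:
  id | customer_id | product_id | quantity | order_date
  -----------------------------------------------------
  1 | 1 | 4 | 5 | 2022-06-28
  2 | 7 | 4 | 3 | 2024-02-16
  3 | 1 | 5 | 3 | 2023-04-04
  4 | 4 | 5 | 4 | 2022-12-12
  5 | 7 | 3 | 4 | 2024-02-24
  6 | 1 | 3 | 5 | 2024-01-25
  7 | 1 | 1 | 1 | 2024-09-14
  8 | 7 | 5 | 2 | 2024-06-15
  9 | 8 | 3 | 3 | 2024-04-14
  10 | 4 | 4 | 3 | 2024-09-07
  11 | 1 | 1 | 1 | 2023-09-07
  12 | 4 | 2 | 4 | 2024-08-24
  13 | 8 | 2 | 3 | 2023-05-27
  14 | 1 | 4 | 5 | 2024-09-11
SELECT p.name FROM customers p LEFT JOIN orders c ON c.customer_id = p.id WHERE c.id IS NULL

Execution result:
name
Bob Martinez
Jack Jones
Jack Davis
Jack Jones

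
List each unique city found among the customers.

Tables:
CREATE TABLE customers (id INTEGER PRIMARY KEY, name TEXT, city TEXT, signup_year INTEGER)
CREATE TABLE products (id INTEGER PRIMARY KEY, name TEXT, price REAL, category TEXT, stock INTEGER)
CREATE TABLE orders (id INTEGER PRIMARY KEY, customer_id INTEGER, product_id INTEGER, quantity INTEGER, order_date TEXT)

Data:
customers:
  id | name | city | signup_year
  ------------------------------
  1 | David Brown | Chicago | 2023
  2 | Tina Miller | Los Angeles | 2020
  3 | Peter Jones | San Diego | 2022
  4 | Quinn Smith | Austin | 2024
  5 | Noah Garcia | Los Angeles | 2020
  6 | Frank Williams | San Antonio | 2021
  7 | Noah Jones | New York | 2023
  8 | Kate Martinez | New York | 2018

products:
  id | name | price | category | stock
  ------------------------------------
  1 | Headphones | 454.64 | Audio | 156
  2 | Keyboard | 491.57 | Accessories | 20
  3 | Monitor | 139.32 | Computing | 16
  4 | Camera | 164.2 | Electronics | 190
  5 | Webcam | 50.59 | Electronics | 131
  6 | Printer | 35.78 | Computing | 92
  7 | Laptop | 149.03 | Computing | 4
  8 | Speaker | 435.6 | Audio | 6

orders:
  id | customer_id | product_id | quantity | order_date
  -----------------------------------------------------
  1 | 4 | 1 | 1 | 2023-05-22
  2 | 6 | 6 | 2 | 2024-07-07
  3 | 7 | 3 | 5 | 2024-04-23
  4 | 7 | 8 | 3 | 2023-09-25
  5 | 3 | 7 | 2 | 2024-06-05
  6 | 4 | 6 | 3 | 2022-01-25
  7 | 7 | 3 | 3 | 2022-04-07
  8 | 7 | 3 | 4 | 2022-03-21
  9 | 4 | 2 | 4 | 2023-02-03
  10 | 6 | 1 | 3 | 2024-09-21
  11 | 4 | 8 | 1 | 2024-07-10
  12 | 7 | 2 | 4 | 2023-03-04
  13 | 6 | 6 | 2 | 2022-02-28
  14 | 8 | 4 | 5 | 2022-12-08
SELECT DISTINCT city FROM customers

Execution result:
city
Chicago
Los Angeles
San Diego
Austin
San Antonio
New York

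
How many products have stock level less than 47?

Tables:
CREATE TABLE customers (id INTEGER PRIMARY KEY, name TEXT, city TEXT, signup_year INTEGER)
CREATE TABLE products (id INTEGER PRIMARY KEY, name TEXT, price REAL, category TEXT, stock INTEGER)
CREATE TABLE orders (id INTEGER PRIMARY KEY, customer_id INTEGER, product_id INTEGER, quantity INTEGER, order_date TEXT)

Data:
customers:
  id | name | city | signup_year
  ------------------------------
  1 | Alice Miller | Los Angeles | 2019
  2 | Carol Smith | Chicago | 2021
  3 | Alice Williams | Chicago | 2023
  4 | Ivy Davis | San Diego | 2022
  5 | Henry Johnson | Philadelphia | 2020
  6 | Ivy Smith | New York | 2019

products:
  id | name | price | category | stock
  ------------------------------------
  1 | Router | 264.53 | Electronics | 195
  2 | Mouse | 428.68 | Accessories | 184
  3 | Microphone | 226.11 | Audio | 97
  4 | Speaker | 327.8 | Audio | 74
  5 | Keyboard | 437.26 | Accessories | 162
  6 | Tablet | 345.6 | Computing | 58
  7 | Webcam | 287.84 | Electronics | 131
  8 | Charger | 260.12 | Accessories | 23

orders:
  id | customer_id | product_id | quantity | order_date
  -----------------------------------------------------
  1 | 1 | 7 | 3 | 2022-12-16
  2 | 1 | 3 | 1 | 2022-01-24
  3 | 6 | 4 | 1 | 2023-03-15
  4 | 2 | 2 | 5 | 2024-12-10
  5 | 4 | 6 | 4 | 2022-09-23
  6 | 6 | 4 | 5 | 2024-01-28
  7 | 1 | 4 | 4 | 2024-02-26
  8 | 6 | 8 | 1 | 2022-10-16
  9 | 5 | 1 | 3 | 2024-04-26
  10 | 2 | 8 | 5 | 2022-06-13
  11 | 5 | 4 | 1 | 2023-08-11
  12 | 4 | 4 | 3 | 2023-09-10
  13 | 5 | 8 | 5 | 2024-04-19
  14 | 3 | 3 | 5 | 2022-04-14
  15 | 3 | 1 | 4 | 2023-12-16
SELECT COUNT(*) FROM products WHERE stock < 47

Execution result:
1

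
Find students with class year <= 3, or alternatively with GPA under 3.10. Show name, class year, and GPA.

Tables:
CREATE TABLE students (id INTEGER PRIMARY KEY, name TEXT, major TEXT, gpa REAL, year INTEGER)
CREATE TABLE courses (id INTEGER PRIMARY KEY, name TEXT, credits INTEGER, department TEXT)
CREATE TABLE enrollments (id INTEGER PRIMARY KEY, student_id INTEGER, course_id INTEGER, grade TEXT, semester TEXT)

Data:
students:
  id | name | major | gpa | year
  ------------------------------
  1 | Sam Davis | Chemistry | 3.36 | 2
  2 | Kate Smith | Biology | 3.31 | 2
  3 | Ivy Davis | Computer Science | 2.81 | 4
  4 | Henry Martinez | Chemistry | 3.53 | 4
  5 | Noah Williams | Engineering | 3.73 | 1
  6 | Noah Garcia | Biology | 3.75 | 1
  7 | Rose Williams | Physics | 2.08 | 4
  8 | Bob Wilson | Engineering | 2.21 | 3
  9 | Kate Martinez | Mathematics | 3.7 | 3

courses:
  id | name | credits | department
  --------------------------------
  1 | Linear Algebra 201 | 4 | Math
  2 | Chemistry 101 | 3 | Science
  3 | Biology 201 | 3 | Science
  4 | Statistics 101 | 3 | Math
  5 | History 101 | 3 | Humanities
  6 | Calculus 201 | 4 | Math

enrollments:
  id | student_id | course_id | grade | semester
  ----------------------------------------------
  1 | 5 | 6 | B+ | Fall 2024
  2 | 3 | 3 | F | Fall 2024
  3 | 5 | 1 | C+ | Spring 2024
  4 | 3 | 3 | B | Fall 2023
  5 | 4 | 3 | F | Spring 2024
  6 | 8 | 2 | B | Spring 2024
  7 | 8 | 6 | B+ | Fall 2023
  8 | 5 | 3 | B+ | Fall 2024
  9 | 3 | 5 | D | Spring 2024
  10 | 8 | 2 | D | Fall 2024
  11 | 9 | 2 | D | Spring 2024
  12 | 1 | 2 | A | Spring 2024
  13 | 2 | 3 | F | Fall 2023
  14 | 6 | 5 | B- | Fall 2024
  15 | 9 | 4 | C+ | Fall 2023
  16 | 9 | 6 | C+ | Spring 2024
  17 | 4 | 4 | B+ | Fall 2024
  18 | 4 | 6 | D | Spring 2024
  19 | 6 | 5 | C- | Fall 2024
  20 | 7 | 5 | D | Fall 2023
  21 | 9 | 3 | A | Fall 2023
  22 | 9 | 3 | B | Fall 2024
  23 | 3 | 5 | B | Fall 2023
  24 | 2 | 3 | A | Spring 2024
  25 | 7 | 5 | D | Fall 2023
SELECT name, year, gpa FROM students WHERE year <= 3 OR gpa < 3.1

Execution result:
name | year | gpa
Sam Davis | 2 | 3.36
Kate Smith | 2 | 3.31
Ivy Davis | 4 | 2.81
Noah Williams | 1 | 3.73
Noah Garcia | 1 | 3.75
Rose Williams | 4 | 2.08
Bob Wilson | 3 | 2.21
Kate Martinez | 3 | 3.70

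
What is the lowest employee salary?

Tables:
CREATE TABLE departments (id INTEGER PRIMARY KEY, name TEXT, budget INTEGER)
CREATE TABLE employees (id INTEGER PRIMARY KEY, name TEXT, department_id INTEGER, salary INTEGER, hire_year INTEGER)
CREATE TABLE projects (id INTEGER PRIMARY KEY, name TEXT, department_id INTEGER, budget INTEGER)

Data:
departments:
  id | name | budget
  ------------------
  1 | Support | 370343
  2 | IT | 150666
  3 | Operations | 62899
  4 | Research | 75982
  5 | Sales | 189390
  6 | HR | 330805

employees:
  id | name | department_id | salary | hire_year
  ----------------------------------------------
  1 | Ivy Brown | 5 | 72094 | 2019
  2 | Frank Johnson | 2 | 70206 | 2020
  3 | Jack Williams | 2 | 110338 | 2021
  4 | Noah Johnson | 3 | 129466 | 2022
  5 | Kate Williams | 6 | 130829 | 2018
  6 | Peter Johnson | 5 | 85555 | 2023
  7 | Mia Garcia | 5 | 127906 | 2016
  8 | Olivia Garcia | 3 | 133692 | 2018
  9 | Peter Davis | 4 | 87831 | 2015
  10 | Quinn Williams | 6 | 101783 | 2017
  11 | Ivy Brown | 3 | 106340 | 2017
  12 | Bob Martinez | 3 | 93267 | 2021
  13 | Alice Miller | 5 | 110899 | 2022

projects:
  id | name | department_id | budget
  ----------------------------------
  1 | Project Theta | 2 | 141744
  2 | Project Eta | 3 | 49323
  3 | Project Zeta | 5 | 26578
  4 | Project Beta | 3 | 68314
SELECT MIN(salary) FROM employees

Execution result:
70206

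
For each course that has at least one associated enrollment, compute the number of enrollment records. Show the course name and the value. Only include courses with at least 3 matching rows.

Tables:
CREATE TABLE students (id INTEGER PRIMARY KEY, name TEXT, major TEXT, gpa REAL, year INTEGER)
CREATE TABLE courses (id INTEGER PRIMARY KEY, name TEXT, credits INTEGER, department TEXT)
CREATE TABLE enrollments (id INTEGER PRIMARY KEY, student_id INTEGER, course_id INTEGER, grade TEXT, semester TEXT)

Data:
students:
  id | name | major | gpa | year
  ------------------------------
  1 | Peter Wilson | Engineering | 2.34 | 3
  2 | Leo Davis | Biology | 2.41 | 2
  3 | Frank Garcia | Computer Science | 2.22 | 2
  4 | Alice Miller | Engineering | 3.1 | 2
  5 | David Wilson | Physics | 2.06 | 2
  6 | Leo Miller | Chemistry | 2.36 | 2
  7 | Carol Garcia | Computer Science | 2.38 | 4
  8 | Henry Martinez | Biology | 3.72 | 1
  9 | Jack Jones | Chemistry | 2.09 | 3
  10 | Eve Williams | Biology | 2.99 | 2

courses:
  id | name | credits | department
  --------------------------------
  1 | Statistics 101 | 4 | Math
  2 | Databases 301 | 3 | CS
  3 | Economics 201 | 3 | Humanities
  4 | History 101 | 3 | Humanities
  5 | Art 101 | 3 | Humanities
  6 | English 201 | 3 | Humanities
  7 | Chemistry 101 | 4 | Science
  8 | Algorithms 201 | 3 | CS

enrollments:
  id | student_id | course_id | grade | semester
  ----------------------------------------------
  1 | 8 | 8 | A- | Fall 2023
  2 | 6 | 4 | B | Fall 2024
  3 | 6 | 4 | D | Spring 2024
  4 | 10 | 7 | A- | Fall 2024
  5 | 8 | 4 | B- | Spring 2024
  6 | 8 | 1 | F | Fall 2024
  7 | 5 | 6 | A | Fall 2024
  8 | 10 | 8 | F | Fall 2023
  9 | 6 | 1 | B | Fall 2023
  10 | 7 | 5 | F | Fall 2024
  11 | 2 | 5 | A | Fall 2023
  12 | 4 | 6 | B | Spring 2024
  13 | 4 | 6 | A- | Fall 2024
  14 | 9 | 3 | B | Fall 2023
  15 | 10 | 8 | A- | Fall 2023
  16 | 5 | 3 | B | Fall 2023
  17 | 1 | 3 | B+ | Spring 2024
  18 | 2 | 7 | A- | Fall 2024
SELECT p.name, COUNT(*) AS n FROM enrollments c JOIN courses p ON c.course_id = p.id GROUP BY p.id, p.name HAVING COUNT(*) >= 3

Execution result:
name | n
Economics 201 | 3
History 101 | 3
English 201 | 3
Algorithms 201 | 3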